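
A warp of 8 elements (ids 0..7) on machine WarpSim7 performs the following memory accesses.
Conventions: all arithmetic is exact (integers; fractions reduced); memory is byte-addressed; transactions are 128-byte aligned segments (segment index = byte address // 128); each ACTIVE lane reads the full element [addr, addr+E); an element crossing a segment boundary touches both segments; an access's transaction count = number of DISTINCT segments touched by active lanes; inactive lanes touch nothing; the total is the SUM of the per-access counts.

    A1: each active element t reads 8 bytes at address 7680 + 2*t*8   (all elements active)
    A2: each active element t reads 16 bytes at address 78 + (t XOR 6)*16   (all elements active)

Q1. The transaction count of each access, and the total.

A1: 1 transaction
A2: 2 transactions

Answer: 1,2; total 3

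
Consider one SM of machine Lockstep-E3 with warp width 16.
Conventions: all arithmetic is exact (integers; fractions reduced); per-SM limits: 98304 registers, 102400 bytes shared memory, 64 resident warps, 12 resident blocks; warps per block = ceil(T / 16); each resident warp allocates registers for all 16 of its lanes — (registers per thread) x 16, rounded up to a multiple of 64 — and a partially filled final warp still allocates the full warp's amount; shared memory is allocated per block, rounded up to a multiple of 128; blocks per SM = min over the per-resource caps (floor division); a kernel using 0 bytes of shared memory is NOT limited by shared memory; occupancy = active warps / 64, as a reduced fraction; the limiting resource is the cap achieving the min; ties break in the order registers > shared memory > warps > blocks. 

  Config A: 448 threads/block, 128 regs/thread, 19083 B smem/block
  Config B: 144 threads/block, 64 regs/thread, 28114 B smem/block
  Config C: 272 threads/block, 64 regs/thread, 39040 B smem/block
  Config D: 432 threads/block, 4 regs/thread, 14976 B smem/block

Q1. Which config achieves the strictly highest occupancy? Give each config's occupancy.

occupancies: A 7/16, B 27/64, C 17/32, D 27/32

Answer: D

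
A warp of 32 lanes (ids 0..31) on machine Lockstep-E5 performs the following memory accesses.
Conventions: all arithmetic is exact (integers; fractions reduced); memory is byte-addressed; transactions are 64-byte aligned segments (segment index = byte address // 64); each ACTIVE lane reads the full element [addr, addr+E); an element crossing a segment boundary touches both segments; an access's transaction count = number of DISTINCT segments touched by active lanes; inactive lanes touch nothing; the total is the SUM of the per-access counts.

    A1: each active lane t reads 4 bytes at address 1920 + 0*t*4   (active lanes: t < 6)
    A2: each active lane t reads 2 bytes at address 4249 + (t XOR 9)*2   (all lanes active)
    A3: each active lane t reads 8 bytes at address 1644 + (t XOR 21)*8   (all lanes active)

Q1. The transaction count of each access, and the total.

A1: 1 transaction
A2: 2 transactions
A3: 5 transactions

Answer: 1,2,5; total 8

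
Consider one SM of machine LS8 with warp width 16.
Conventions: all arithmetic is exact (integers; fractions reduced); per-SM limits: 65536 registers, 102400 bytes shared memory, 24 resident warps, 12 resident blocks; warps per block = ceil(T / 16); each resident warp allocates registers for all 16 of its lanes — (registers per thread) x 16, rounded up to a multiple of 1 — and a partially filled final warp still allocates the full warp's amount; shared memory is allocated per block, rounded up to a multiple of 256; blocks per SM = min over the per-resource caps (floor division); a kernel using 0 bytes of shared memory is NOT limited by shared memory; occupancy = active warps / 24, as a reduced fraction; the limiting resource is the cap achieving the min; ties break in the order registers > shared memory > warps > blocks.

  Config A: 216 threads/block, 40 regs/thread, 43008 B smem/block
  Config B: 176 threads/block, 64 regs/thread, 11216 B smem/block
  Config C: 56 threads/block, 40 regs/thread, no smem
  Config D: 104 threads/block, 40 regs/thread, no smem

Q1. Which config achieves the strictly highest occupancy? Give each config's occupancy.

occupancies: A 7/12, B 11/12, C 1, D 7/8

Answer: C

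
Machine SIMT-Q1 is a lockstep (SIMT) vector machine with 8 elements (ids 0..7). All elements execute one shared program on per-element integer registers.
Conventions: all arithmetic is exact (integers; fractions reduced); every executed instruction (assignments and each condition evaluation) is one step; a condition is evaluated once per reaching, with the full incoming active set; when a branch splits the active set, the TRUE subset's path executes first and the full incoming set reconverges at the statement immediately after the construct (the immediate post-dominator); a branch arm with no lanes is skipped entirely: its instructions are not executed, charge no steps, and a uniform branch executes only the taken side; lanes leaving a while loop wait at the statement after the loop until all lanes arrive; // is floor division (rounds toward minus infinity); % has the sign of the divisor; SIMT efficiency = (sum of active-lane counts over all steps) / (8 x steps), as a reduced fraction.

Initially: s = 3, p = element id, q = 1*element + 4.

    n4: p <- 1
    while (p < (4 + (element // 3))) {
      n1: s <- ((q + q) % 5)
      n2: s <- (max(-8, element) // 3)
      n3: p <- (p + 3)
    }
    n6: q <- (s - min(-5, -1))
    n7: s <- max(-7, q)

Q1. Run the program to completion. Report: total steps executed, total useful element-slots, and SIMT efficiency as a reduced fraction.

Answer: 12 steps, 84 useful, 7/8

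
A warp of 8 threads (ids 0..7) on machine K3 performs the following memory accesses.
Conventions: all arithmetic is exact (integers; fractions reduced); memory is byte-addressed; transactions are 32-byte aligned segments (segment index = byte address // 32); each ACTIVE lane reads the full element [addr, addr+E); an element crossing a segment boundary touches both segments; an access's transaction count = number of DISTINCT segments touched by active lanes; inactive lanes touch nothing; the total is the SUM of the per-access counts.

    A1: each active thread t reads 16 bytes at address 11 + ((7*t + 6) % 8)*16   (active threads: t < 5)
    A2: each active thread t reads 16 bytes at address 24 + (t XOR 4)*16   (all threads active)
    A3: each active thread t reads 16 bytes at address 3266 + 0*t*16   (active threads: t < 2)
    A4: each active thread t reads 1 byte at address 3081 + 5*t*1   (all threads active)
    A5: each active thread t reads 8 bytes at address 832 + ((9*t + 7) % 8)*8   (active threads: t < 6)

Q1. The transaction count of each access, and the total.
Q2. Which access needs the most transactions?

A1: 3 transactions
A2: 5 transactions
A3: 1 transaction
A4: 2 transactions
A5: 2 transactions

Answer: 3,5,1,2,2; total 13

Answer: A2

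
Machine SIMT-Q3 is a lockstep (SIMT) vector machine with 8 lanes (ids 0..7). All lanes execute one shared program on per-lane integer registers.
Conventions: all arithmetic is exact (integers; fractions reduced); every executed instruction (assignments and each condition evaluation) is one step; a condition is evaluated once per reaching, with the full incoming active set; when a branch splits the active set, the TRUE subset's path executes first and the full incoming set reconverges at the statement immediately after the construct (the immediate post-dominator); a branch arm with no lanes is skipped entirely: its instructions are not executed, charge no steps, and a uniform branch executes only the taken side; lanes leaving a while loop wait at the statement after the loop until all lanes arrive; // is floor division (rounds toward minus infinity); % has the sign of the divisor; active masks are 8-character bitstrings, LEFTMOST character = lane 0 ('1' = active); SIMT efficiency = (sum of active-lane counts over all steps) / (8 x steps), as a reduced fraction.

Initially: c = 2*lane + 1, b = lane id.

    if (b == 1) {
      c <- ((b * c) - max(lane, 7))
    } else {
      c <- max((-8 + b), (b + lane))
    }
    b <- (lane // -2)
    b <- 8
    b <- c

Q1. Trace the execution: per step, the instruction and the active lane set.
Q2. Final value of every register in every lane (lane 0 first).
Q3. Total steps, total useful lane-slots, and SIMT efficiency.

step 0: eval (b == 1)                11111111
step 1: c <- ((b * c) - max(lane, 7)) 01000000
step 2: c <- max((-8 + b), (b + lane)) 10111111
step 3: b <- (lane // -2)            11111111
step 4: b <- 8                       11111111
step 5: b <- c                       11111111

Answer: 6 steps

c: 0,-4,4,6,8,10,12,14
b: 0,-4,4,6,8,10,12,14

steps = 6; useful = 40; efficiency = 40/48 = 5/6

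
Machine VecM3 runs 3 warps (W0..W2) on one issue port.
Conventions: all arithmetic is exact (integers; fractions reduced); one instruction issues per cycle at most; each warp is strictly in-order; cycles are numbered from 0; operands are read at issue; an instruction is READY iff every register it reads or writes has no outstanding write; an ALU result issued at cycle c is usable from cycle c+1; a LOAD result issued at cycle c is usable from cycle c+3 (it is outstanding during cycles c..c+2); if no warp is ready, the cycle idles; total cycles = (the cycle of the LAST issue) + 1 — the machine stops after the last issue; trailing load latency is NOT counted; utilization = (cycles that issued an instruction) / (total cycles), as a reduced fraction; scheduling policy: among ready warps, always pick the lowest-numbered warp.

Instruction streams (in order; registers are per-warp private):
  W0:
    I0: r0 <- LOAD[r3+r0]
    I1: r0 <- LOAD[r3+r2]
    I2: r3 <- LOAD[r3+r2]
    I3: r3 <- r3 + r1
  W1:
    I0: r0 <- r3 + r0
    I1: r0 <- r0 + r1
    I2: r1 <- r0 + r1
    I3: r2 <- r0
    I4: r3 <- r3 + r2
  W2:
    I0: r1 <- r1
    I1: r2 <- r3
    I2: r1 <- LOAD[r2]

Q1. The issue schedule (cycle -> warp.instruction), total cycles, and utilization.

cycle 0: W0.I0
cycle 1: W1.I0
cycle 2: W1.I1
cycle 3: W0.I1
cycle 4: W0.I2
cycle 5: W1.I2
cycle 6: W1.I3
cycle 7: W0.I3
cycle 8: W1.I4
cycle 9: W2.I0
cycle 10: W2.I1
cycle 11: W2.I2

Answer: 12 cycles, utilization 1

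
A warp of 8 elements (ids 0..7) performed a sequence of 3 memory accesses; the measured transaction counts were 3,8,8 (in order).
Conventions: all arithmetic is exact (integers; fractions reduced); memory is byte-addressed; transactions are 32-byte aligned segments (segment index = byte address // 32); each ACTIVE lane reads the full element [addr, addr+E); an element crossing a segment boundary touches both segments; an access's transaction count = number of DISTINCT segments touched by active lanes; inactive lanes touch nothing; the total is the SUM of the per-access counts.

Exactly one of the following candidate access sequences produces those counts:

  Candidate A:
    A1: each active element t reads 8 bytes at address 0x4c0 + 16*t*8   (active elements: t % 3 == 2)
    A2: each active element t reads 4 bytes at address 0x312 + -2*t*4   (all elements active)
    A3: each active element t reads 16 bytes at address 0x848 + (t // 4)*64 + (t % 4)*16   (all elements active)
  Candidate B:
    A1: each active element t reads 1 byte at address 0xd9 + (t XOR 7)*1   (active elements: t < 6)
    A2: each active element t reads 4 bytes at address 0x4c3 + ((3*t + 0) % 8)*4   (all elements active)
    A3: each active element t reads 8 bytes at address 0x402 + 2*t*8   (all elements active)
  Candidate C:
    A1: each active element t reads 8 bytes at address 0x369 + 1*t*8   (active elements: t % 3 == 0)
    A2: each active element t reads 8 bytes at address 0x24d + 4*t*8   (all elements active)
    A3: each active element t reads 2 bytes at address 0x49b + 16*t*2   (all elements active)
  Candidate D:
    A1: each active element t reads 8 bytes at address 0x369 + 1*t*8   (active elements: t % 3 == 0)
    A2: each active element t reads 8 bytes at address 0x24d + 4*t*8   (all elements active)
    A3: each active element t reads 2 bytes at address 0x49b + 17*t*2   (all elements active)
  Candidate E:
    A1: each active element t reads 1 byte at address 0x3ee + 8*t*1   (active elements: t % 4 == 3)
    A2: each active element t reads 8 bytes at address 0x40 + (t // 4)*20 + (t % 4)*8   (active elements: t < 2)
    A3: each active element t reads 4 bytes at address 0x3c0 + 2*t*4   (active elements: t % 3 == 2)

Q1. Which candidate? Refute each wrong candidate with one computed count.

A: A1 gives 2 transactions, not 3
B: A1 gives 2 transactions, not 3
D: A3 gives 9 transactions, not 8
E: A1 gives 2 transactions, not 3
C: all counts match (3,8,8)

Answer: C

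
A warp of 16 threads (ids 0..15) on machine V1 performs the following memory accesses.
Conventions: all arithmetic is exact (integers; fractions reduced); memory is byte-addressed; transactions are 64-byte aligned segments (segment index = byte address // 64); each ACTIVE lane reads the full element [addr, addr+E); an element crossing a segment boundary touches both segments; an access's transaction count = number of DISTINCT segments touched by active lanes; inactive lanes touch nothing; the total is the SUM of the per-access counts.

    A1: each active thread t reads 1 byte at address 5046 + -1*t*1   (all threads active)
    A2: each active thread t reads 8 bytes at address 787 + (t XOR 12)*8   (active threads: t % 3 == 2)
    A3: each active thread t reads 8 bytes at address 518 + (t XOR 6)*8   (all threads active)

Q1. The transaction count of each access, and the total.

A1: 1 transaction
A2: 3 transactions
A3: 3 transactions

Answer: 1,3,3; total 7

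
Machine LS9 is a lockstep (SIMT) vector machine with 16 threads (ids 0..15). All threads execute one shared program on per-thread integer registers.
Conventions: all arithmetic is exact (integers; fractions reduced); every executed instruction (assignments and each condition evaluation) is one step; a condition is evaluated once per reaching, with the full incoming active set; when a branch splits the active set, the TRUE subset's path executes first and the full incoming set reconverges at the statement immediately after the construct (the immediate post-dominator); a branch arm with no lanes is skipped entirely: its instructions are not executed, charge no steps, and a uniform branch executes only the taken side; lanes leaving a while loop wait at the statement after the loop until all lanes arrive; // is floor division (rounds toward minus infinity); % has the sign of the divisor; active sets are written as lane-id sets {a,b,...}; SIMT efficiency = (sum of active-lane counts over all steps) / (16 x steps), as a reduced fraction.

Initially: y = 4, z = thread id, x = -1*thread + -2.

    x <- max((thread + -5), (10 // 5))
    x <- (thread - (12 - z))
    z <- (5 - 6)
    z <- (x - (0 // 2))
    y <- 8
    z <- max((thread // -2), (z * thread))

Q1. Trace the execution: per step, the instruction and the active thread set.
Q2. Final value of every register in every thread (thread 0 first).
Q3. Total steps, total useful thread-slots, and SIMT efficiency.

step 0: x <- max((thread + -5), (10 // 5)) {0,1,2,3,4,5,6,7,8,9,10,11,12,13,14,15}
step 1: x <- (thread - (12 - z))     {0,1,2,3,4,5,6,7,8,9,10,11,12,13,14,15}
step 2: z <- (5 - 6)                 {0,1,2,3,4,5,6,7,8,9,10,11,12,13,14,15}
step 3: z <- (x - (0 // 2))          {0,1,2,3,4,5,6,7,8,9,10,11,12,13,14,15}
step 4: y <- 8                       {0,1,2,3,4,5,6,7,8,9,10,11,12,13,14,15}
step 5: z <- max((thread // -2), (z * thread)) {0,1,2,3,4,5,6,7,8,9,10,11,12,13,14,15}

Answer: 6 steps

y: 8,8,8,8,8,8,8,8,8,8,8,8,8,8,8,8
z: 0,-1,-1,-2,-2,-3,0,14,32,54,80,110,144,182,224,270
x: -12,-10,-8,-6,-4,-2,0,2,4,6,8,10,12,14,16,18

steps = 6; useful = 96; efficiency = 96/96 = 1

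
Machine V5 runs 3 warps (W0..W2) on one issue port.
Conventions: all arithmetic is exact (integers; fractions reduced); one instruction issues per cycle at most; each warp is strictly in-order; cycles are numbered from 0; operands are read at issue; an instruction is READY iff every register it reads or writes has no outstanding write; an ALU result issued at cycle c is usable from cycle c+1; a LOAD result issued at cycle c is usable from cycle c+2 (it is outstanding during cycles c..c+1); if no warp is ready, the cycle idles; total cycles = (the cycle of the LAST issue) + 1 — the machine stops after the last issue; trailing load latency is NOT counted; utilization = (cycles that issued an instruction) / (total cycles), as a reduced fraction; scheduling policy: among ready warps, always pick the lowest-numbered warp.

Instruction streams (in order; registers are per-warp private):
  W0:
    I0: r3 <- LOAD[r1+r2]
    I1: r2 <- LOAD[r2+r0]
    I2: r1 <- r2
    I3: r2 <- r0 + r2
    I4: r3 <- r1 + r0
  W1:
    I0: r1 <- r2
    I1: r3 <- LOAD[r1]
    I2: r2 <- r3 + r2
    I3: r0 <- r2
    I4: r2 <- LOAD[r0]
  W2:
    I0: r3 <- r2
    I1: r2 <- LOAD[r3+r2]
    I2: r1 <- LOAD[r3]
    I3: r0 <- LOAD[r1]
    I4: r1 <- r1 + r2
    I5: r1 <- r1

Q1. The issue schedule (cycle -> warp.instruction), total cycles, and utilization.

cycle 0: W0.I0
cycle 1: W0.I1
cycle 2: W1.I0
cycle 3: W0.I2
cycle 4: W0.I3
cycle 5: W0.I4
cycle 6: W1.I1
cycle 7: W2.I0
cycle 8: W1.I2
cycle 9: W1.I3
cycle 10: W1.I4
cycle 11: W2.I1
cycle 12: W2.I2
cycle 13: idle
cycle 14: W2.I3
cycle 15: W2.I4
cycle 16: W2.I5

Answer: 17 cycles, utilization 16/17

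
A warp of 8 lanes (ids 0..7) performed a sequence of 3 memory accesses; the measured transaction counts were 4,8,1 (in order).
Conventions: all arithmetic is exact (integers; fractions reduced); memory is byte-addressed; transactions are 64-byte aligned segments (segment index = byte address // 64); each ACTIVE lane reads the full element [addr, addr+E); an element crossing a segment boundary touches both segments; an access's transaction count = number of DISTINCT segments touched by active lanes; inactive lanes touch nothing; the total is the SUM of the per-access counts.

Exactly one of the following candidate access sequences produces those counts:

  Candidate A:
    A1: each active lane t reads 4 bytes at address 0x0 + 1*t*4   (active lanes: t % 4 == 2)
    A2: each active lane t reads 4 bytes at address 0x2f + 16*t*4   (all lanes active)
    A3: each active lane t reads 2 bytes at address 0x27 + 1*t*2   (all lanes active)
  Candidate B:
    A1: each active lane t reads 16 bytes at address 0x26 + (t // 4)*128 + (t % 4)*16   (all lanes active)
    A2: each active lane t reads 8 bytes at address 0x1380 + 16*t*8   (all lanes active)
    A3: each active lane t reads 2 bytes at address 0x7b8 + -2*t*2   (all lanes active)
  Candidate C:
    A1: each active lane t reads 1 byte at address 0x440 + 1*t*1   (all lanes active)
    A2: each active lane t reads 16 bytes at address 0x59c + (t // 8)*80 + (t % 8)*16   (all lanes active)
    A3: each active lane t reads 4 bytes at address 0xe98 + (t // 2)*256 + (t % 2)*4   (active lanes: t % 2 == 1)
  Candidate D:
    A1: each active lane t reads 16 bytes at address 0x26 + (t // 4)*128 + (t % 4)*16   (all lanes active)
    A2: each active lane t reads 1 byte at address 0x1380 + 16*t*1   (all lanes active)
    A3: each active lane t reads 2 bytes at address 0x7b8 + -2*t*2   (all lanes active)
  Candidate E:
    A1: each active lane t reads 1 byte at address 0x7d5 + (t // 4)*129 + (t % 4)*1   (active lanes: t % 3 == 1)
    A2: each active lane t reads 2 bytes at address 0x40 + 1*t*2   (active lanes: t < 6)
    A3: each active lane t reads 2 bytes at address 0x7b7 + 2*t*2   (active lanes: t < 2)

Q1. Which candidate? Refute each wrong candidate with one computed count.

A: A1 gives 1 transaction, not 4
C: A1 gives 1 transaction, not 4
D: A2 gives 2 transactions, not 8
E: A1 gives 2 transactions, not 4
B: all counts match (4,8,1)

Answer: B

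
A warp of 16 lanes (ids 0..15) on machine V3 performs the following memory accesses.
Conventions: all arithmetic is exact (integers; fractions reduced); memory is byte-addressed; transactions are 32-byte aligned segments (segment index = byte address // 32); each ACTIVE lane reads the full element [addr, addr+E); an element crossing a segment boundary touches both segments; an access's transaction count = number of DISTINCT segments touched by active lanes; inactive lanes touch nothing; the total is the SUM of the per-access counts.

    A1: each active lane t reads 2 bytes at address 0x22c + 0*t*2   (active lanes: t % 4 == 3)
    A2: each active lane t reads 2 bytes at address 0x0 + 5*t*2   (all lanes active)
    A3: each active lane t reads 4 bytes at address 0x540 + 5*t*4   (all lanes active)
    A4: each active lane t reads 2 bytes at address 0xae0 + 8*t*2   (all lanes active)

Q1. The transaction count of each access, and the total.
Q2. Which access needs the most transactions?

A1: 1 transaction
A2: 5 transactions
A3: 10 transactions
A4: 8 transactions

Answer: 1,5,10,8; total 24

Answer: A3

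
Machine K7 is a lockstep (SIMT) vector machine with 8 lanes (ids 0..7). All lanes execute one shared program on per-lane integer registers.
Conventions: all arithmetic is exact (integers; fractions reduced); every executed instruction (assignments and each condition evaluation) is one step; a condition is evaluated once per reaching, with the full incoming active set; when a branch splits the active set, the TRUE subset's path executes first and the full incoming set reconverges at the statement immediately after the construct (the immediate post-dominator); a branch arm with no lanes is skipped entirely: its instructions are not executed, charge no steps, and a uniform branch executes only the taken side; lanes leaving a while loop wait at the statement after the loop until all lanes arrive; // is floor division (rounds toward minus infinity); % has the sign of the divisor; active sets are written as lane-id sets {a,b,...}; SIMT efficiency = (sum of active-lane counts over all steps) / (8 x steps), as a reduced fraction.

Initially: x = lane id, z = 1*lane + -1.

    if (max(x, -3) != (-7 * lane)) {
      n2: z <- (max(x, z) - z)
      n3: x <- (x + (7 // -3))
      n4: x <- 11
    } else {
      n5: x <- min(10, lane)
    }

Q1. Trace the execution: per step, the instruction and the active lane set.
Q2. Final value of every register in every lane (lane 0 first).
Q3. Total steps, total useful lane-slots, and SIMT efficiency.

step 0: eval (max(x, -3) != (-7 * lane)) {0,1,2,3,4,5,6,7}
step 1: z <- (max(x, z) - z)         {1,2,3,4,5,6,7}
step 2: x <- (x + (7 // -3))         {1,2,3,4,5,6,7}
step 3: x <- 11                      {1,2,3,4,5,6,7}
step 4: x <- min(10, lane)           {0}

Answer: 5 steps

x: 0,11,11,11,11,11,11,11
z: -1,1,1,1,1,1,1,1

steps = 5; useful = 30; efficiency = 30/40 = 3/4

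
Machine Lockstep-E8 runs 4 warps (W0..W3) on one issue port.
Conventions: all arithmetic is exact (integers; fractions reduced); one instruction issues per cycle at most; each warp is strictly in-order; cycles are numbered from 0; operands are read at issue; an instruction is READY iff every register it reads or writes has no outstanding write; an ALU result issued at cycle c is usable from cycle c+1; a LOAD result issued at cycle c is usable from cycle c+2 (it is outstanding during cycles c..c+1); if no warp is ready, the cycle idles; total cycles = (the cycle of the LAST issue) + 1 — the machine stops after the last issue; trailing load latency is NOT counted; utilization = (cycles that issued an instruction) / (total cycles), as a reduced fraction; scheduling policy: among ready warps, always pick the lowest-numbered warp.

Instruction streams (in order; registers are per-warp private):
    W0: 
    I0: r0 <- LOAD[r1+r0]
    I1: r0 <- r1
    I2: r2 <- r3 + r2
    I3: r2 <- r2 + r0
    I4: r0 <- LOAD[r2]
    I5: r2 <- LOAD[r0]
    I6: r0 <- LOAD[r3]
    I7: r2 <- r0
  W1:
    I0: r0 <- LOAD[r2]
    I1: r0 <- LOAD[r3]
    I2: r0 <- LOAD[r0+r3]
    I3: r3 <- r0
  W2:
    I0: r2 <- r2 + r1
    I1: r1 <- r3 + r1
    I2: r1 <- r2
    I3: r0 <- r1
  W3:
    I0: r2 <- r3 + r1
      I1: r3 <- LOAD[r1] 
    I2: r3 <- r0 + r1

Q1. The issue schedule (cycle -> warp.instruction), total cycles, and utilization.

cycle 0: W0.I0
cycle 1: W1.I0
cycle 2: W0.I1
cycle 3: W0.I2
cycle 4: W0.I3
cycle 5: W0.I4
cycle 6: W1.I1
cycle 7: W0.I5
cycle 8: W0.I6
cycle 9: W1.I2
cycle 10: W0.I7
cycle 11: W1.I3
cycle 12: W2.I0
cycle 13: W2.I1
cycle 14: W2.I2
cycle 15: W2.I3
cycle 16: W3.I0
cycle 17: W3.I1
cycle 18: idle
cycle 19: W3.I2

Answer: 20 cycles, utilization 19/20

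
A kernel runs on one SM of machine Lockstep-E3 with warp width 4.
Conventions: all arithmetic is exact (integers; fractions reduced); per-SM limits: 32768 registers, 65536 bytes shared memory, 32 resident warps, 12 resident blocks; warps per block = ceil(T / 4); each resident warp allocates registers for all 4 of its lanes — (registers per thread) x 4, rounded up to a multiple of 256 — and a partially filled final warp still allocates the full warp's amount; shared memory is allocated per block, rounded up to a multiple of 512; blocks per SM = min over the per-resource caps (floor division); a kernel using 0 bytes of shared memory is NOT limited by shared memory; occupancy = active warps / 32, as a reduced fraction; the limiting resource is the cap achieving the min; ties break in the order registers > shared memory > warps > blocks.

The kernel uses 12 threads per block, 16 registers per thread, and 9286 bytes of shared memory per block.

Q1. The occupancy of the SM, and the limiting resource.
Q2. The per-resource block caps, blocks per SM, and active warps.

Answer: occupancy 9/16, limited by shared memory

registers: 42 blocks
shared memory: 6 blocks
warps: 10 blocks
blocks: 12 blocks

Answer: 6 blocks, 18 active warps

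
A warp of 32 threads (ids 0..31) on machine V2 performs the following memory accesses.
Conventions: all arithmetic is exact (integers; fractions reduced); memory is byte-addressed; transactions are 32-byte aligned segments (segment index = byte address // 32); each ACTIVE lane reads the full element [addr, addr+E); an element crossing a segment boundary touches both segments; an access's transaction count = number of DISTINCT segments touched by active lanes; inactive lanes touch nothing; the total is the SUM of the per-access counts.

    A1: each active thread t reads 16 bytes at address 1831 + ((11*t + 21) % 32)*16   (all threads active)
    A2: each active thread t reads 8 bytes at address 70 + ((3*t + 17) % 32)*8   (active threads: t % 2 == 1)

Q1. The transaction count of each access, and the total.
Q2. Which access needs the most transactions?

A1: 17 transactions
A2: 8 transactions

Answer: 17,8; total 25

Answer: A1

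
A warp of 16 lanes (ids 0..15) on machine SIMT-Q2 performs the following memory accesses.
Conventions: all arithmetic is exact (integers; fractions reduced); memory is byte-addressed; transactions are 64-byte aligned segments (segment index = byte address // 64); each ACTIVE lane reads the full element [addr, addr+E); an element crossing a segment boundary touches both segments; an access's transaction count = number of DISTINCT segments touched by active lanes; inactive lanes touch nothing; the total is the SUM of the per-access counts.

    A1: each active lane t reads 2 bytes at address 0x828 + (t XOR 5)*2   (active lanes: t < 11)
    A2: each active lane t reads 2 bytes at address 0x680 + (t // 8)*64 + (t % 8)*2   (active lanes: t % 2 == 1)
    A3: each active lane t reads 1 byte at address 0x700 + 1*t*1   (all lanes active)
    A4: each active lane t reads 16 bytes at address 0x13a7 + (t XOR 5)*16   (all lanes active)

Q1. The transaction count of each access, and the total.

A1: 2 transactions
A2: 2 transactions
A3: 1 transaction
A4: 5 transactions

Answer: 2,2,1,5; total 10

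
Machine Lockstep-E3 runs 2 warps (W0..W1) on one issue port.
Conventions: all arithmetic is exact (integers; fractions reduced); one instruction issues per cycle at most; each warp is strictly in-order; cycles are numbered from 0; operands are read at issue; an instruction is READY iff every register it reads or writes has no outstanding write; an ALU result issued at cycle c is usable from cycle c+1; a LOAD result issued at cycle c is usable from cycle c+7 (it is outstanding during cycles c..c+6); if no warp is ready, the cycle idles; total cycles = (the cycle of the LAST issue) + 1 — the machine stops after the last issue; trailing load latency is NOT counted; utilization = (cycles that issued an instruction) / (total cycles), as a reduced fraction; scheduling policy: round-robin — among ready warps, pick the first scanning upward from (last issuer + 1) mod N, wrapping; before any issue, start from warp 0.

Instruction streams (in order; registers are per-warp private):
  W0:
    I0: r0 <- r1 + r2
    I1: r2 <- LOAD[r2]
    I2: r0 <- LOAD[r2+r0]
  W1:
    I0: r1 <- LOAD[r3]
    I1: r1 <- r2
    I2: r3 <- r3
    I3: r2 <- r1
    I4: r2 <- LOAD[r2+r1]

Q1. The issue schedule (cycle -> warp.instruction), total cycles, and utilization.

cycle 0: W0.I0
cycle 1: W1.I0
cycle 2: W0.I1
cycle 3: idle
cycle 4: idle
cycle 5: idle
cycle 6: idle
cycle 7: idle
cycle 8: W1.I1
cycle 9: W0.I2
cycle 10: W1.I2
cycle 11: W1.I3
cycle 12: W1.I4

Answer: 13 cycles, utilization 8/13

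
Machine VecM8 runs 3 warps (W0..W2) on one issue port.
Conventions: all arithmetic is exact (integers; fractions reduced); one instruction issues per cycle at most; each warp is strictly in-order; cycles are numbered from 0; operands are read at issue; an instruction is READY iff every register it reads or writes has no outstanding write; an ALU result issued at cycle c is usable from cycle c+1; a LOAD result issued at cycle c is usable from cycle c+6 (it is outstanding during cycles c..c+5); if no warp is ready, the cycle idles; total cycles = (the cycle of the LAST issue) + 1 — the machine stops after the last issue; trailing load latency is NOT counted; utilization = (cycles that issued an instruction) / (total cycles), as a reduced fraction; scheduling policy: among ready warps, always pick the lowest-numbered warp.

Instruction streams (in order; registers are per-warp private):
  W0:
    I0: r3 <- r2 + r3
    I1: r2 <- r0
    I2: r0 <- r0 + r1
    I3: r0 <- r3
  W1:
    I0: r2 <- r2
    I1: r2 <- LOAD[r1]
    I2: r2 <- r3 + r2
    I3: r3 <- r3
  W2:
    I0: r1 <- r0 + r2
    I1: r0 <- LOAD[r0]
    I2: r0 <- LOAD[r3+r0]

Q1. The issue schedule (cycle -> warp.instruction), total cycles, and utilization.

cycle 0: W0.I0
cycle 1: W0.I1
cycle 2: W0.I2
cycle 3: W0.I3
cycle 4: W1.I0
cycle 5: W1.I1
cycle 6: W2.I0
cycle 7: W2.I1
cycle 8: idle
cycle 9: idle
cycle 10: idle
cycle 11: W1.I2
cycle 12: W1.I3
cycle 13: W2.I2

Answer: 14 cycles, utilization 11/14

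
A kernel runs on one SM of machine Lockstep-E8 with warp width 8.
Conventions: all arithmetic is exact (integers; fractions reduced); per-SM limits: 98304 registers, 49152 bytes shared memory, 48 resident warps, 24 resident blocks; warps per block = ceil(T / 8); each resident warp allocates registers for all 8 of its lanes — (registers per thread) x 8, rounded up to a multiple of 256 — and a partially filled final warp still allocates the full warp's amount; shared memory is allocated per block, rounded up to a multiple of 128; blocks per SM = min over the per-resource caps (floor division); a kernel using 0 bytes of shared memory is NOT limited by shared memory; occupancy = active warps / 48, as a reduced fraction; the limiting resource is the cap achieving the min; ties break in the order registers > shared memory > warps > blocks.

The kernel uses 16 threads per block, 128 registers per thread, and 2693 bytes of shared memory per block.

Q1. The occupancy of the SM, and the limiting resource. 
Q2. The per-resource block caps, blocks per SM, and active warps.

Answer: occupancy 17/24, limited by shared memory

registers: 48 blocks
shared memory: 17 blocks
warps: 24 blocks
blocks: 24 blocks

Answer: 17 blocks, 34 active warps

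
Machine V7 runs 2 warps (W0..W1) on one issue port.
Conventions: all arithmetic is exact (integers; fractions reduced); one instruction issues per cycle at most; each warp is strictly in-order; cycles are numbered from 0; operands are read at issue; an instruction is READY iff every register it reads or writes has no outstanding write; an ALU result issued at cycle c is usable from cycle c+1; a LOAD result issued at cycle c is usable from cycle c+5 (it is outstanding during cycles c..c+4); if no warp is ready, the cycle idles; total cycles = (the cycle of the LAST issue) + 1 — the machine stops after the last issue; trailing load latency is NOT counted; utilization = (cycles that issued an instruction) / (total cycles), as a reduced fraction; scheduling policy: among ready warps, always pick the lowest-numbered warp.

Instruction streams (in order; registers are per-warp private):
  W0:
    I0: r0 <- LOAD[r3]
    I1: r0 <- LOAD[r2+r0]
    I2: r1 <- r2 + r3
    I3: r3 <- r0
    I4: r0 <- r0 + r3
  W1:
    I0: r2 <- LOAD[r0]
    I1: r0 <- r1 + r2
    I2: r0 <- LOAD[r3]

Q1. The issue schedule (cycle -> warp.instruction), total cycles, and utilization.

cycle 0: W0.I0
cycle 1: W1.I0
cycle 2: idle
cycle 3: idle
cycle 4: idle
cycle 5: W0.I1
cycle 6: W0.I2
cycle 7: W1.I1
cycle 8: W1.I2
cycle 9: idle
cycle 10: W0.I3
cycle 11: W0.I4

Answer: 12 cycles, utilization 2/3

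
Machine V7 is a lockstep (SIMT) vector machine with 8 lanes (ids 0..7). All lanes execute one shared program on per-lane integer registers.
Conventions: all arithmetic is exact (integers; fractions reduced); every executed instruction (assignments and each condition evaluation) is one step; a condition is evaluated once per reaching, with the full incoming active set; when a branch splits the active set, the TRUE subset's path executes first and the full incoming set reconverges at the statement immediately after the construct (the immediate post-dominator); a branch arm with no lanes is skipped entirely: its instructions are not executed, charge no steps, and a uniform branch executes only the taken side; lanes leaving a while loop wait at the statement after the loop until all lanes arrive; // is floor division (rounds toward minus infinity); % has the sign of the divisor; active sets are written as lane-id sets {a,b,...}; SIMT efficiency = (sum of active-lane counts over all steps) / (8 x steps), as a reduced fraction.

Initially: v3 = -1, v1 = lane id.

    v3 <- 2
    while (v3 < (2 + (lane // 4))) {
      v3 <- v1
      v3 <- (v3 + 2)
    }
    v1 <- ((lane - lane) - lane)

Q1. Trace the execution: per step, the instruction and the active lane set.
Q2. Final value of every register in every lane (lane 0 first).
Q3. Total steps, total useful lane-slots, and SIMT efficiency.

step 0: v3 <- 2                      {0,1,2,3,4,5,6,7}
step 1: eval (v3 < (2 + (lane // 4))) {0,1,2,3,4,5,6,7}
step 2: v3 <- v1                     {4,5,6,7}
step 3: v3 <- (v3 + 2)               {4,5,6,7}
step 4: eval (v3 < (2 + (lane // 4))) {4,5,6,7}
step 5: v1 <- ((lane - lane) - lane) {0,1,2,3,4,5,6,7}

Answer: 6 steps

v3: 2,2,2,2,6,7,8,9
v1: 0,-1,-2,-3,-4,-5,-6,-7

steps = 6; useful = 36; efficiency = 36/48 = 3/4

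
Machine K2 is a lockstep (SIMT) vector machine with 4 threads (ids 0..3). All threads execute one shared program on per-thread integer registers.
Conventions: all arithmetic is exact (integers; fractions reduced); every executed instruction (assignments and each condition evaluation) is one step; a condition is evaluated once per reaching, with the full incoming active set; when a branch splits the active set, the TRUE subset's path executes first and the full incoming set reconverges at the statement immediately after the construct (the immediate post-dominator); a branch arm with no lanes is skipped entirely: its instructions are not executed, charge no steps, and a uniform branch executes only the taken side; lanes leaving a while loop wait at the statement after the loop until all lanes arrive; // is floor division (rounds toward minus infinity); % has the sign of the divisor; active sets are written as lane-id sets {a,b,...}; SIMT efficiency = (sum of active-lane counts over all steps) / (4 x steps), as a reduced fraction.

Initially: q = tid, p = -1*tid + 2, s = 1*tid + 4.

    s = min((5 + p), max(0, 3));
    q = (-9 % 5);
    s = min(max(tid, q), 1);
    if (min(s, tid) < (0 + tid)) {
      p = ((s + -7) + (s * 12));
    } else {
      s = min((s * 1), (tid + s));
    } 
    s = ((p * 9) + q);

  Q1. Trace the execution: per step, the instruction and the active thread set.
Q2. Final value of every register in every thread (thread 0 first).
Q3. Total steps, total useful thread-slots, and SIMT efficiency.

step 0: s <- min((5 + p), max(0, 3)) {0,1,2,3}
step 1: q <- (-9 % 5)                {0,1,2,3}
step 2: s <- min(max(tid, q), 1)     {0,1,2,3}
step 3: eval (min(s, tid) < (0 + tid)) {0,1,2,3}
step 4: p <- ((s + -7) + (s * 12))   {2,3}
step 5: s <- min((s * 1), (tid + s)) {0,1}
step 6: s <- ((p * 9) + q)           {0,1,2,3}

Answer: 7 steps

q: 1,1,1,1
p: 2,1,6,6
s: 19,10,55,55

steps = 7; useful = 24; efficiency = 24/28 = 6/7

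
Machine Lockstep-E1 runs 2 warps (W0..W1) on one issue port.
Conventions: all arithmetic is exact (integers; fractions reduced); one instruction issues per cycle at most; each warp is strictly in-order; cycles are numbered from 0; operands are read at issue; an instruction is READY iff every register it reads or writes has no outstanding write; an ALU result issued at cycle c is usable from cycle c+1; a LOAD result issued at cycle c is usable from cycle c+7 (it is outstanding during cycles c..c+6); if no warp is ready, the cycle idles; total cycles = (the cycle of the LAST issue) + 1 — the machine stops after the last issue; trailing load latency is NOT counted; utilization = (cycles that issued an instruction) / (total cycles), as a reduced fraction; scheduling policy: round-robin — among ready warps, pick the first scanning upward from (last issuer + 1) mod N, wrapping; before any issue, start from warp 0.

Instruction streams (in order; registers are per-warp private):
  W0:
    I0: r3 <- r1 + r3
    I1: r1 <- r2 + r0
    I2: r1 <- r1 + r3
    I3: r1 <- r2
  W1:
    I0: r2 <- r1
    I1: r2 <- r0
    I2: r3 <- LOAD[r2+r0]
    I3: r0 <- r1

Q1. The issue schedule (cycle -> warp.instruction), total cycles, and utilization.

cycle 0: W0.I0
cycle 1: W1.I0
cycle 2: W0.I1
cycle 3: W1.I1
cycle 4: W0.I2
cycle 5: W1.I2
cycle 6: W0.I3
cycle 7: W1.I3

Answer: 8 cycles, utilization 1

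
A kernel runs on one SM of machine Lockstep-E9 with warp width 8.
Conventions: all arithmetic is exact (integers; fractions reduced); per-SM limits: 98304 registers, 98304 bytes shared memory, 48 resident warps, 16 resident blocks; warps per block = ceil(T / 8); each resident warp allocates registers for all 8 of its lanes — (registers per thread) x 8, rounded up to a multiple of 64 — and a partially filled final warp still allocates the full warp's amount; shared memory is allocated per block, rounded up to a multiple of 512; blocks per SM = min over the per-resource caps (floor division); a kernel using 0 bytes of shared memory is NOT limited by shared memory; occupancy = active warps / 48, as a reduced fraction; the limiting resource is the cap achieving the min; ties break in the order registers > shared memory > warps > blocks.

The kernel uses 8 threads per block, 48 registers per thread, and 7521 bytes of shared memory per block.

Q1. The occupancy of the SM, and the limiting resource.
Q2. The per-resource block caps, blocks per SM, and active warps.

Answer: occupancy 1/4, limited by shared memory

registers: 256 blocks
shared memory: 12 blocks
warps: 48 blocks
blocks: 16 blocks

Answer: 12 blocks, 12 active warps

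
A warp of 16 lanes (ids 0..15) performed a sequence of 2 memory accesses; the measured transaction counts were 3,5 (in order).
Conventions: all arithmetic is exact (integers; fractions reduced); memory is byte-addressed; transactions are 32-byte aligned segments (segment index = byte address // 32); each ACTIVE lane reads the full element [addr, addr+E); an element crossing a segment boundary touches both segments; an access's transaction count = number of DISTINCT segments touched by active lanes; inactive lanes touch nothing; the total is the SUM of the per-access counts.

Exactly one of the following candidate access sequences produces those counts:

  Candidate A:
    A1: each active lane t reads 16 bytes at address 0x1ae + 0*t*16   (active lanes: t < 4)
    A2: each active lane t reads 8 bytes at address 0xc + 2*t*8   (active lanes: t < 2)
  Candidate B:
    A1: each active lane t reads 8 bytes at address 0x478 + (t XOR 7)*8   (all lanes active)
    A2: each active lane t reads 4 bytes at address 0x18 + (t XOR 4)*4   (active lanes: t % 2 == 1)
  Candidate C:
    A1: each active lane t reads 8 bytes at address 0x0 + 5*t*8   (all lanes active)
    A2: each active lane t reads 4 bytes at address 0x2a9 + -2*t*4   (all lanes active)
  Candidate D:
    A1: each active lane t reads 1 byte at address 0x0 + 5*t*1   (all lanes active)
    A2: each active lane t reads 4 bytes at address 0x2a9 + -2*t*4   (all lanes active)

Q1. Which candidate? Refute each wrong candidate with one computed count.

A: A1 gives 1 transaction, not 3
B: A1 gives 5 transactions, not 3
C: A1 gives 16 transactions, not 3
D: all counts match (3,5)

Answer: D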